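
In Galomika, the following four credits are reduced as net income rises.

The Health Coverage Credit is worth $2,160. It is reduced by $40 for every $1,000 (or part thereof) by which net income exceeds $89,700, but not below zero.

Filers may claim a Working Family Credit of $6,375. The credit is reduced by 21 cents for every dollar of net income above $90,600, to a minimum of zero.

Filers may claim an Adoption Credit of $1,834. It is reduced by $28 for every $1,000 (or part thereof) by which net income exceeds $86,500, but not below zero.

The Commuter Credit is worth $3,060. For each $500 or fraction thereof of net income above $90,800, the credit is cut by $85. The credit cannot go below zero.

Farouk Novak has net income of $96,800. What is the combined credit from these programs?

Health Coverage Credit: income exceeds $89,700 by $7,100, which is 8 full-or-partial $1,000 increments; reduction = 8 × $40 = $320, leaving $1,840.
Working Family Credit: 21% of the $6,200 excess over $90,600 is $1,302; credit = $6,375 − $1,302 = $5,073.
Adoption Credit: income exceeds $86,500 by $10,300, which is 11 full-or-partial $1,000 increments; reduction = 11 × $28 = $308, leaving $1,526.
Commuter Credit: income exceeds $90,800 by $6,000, which is 12 full-or-partial $500 increments; reduction = 12 × $85 = $1,020, leaving $2,040.
Total: $1,840 + $5,073 + $1,526 + $2,040 = $10,479.

$10,479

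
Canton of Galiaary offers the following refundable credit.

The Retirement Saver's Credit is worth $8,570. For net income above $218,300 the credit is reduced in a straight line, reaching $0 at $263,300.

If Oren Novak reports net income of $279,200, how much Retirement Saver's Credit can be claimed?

Retirement Saver's Credit: $279,200 is at or above $263,300, so the credit is $0.

$0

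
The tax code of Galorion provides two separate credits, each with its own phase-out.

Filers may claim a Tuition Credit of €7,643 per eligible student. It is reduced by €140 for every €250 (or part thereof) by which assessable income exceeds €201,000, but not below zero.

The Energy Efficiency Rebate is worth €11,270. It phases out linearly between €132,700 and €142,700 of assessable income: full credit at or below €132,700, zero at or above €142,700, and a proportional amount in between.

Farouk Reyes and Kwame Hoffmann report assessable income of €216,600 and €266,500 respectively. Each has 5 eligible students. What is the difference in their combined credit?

Farouk (€216,600): Tuition Credit: base = 5 × €7,643 = €38,215. income exceeds €201,000 by €15,600, which is 63 full-or-partial €250 increments; reduction = 63 × €140 = €8,820, leaving €29,395. Energy Efficiency Rebate: €216,600 is at or above €142,700, so the credit is €0. total €29,395 + €0 = €29,395
Kwame (€266,500): Tuition Credit: base = 5 × €7,643 = €38,215. income exceeds €201,000 by €65,500, which is 262 full-or-partial €250 increments; reduction = 262 × €140 = €36,680, leaving €1,535. Energy Efficiency Rebate: €266,500 is at or above €142,700, so the credit is €0. total €1,535 + €0 = €1,535
Difference: |€29,395 − €1,535| = €27,860.

€27,860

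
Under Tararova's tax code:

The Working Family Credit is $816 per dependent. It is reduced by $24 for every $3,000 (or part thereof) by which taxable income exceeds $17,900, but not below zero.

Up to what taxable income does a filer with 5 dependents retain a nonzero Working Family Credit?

Full credit = 5 × $816 = $4,080.
After 169 increments the reduction is 169 × $24 = $4,056, leaving $24; one more increment wipes it out. Increment 169 ends at excess 169 × $3,000 = $507,000, so the highest qualifying income is $17,900 + $507,000 = $524,900.

$524,900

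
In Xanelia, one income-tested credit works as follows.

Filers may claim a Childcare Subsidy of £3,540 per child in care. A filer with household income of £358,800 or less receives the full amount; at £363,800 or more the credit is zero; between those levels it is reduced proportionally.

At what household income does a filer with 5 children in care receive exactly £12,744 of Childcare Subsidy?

Full credit = 5 × £3,540 = £17,700.
£12,744 is 12,744/17,700 of the full £17,700, so 4,956/17,700 of the £5,000 range has been used: income = £358,800 + £5,000 × 4,956/17,700 = £360,200.

£360,200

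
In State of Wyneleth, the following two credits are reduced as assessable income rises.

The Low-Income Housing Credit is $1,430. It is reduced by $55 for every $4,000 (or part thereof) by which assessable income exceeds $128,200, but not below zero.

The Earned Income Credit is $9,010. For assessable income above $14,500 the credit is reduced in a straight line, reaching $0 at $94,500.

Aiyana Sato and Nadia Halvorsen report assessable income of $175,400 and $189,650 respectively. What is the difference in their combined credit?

$220

Aiyana ($175,400): Low-Income Housing Credit: income exceeds $128,200 by $47,200, which is 12 full-or-partial $4,000 increments; reduction = 12 × $55 = $660, leaving $770. Earned Income Credit: $175,400 is at or above $94,500, so the credit is $0. total $770 + $0 = $770
Nadia ($189,650): Low-Income Housing Credit: income exceeds $128,200 by $61,450, which is 16 full-or-partial $4,000 increments; reduction = 16 × $55 = $880, leaving $550. Earned Income Credit: $189,650 is at or above $94,500, so the credit is $0. total $550 + $0 = $550
Difference: |$770 − $550| = $220.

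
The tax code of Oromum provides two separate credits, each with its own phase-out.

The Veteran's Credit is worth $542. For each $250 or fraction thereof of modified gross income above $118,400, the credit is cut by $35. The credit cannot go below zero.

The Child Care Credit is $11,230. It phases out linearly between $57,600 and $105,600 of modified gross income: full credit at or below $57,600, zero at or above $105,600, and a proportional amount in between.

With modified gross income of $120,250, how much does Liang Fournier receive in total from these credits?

$262

Veteran's Credit: income exceeds $118,400 by $1,850, which is 8 full-or-partial $250 increments; reduction = 8 × $35 = $280, leaving $262.
Child Care Credit: $120,250 is at or above $105,600, so the credit is $0.
Total: $262 + $0 = $262.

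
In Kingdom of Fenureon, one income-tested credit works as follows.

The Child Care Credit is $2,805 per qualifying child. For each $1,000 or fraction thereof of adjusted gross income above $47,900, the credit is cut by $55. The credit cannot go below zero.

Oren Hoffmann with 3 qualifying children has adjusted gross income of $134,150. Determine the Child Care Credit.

Child Care Credit: base = 3 × $2,805 = $8,415. income exceeds $47,900 by $86,250, which is 87 full-or-partial $1,000 increments; reduction = 87 × $55 = $4,785, leaving $3,630.

$3,630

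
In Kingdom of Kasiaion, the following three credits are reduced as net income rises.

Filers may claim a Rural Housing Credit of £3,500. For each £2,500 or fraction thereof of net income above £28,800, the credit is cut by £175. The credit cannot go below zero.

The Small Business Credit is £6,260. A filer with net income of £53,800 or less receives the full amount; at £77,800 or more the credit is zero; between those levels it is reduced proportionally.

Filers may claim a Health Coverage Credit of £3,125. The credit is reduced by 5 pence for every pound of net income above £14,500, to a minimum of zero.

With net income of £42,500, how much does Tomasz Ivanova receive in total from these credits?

Rural Housing Credit: income exceeds £28,800 by £13,700, which is 6 full-or-partial £2,500 increments; reduction = 6 × £175 = £1,050, leaving £2,450.
Small Business Credit: £42,500 is at or below the £53,800 threshold, so the full £6,260 applies.
Health Coverage Credit: 5% of the £28,000 excess over £14,500 is £1,400; credit = £3,125 − £1,400 = £1,725.
Total: £2,450 + £6,260 + £1,725 = £10,435.

£10,435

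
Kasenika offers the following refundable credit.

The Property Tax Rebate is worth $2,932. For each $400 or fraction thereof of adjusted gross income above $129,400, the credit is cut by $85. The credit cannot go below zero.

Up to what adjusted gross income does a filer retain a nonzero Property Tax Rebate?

After 34 increments the reduction is 34 × $85 = $2,890, leaving $42; one more increment wipes it out. Increment 34 ends at excess 34 × $400 = $13,600, so the highest qualifying income is $129,400 + $13,600 = $143,000.

$143,000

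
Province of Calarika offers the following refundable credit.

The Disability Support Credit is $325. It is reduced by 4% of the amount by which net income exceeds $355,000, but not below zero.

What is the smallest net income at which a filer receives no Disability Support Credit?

The credit falls by 4% of each dollar above $355,000, so it reaches zero when the excess is $325 / 4% = $8,125: income = $355,000 + $8,125 = $363,125.

$363,125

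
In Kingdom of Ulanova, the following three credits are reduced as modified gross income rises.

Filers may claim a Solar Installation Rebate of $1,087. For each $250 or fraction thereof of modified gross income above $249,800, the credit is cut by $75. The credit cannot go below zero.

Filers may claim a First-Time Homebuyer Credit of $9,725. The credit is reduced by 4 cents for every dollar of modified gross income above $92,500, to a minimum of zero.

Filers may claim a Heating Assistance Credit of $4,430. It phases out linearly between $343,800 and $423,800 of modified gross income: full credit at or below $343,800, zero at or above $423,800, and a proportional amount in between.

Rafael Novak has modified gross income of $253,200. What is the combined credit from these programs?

$7,764

Solar Installation Rebate: income exceeds $249,800 by $3,400, which is 14 full-or-partial $250 increments; reduction = 14 × $75 = $1,050, leaving $37.
First-Time Homebuyer Credit: 4% of the $160,700 excess over $92,500 is $6,428; credit = $9,725 − $6,428 = $3,297.
Heating Assistance Credit: $253,200 is at or below the $343,800 threshold, so the full $4,430 applies.
Total: $37 + $3,297 + $4,430 = $7,764.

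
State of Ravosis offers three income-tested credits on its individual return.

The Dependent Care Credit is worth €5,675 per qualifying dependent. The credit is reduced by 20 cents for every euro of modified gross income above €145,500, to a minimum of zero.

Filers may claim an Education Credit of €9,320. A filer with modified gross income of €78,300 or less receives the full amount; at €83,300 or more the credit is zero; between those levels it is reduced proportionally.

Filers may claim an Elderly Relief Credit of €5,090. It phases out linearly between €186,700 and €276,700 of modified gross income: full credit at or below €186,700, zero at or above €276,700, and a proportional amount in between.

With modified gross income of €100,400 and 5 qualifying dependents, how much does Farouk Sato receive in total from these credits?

Dependent Care Credit: base = 5 × €5,675 = €28,375. €100,400 is at or below the €145,500 threshold, so the full €28,375 applies.
Education Credit: €100,400 is at or above €83,300, so the credit is €0.
Elderly Relief Credit: €100,400 is at or below the €186,700 threshold, so the full €5,090 applies.
Total: €28,375 + €0 + €5,090 = €33,465.

€33,465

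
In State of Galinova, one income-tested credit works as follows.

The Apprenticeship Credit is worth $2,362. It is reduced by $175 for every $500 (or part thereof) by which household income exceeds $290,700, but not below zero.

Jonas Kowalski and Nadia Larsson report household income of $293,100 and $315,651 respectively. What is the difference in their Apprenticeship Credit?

$1,487

Jonas ($293,100): Apprenticeship Credit: income exceeds $290,700 by $2,400, which is 5 full-or-partial $500 increments; reduction = 5 × $175 = $875, leaving $1,487.
Nadia ($315,651): Apprenticeship Credit: income exceeds $290,700 by $24,951 → 50 increments × $175 = $8,750 ≥ base, so the credit is $0.
Difference: |$1,487 − $0| = $1,487.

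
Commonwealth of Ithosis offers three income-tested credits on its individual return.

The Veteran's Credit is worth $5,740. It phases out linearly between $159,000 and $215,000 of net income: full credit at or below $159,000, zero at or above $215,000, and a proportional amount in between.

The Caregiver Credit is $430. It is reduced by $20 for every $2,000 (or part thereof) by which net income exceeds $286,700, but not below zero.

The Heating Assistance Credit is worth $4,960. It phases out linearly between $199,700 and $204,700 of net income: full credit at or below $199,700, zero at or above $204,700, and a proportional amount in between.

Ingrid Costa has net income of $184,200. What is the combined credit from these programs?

Veteran's Credit: $184,200 is $25,200 into a $56,000 phase-out range, leaving 30,800/56,000 of the credit: $5,740 × 30,800/56,000 = $3,157.
Caregiver Credit: $184,200 is at or below the $286,700 threshold, so the full $430 applies.
Heating Assistance Credit: $184,200 is at or below the $199,700 threshold, so the full $4,960 applies.
Total: $3,157 + $430 + $4,960 = $8,547.

$8,547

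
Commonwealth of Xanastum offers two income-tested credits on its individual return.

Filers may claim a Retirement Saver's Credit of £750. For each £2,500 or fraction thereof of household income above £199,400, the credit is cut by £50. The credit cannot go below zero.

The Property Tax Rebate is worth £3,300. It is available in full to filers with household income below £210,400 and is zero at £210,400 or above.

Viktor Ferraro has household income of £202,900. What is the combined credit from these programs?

£3,950

Retirement Saver's Credit: income exceeds £199,400 by £3,500, which is 2 full-or-partial £2,500 increments; reduction = 2 × £50 = £100, leaving £650.
Property Tax Rebate: £202,900 is below the £210,400 cutoff, so the full £3,300 applies.
Total: £650 + £3,300 = £3,950.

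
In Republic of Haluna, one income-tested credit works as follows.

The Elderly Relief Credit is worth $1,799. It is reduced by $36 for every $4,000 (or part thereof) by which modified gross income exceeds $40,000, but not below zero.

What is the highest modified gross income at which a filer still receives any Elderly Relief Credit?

$236,000

After 49 increments the reduction is 49 × $36 = $1,764, leaving $35; one more increment wipes it out. Increment 49 ends at excess 49 × $4,000 = $196,000, so the highest qualifying income is $40,000 + $196,000 = $236,000.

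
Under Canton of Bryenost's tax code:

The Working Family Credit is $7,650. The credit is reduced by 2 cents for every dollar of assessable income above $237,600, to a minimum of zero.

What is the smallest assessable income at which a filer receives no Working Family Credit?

The credit falls by 2% of each dollar above $237,600, so it reaches zero when the excess is $7,650 / 2% = $382,500: income = $237,600 + $382,500 = $620,100.

$620,100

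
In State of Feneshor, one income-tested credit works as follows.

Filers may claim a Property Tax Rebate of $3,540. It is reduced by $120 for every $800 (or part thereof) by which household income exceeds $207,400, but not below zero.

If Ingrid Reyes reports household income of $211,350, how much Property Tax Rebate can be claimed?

Property Tax Rebate: income exceeds $207,400 by $3,950, which is 5 full-or-partial $800 increments; reduction = 5 × $120 = $600, leaving $2,940.

$2,940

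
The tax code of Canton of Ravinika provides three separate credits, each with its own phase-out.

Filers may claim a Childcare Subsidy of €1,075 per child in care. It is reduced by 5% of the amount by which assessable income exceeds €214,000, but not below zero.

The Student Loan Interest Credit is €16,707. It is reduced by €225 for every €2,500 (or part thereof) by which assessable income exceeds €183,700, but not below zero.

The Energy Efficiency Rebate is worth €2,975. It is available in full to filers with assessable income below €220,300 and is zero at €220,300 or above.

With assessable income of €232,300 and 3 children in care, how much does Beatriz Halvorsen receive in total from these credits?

€14,517

Childcare Subsidy: base = 3 × €1,075 = €3,225. 5% of the €18,300 excess over €214,000 is €915; credit = €3,225 − €915 = €2,310.
Student Loan Interest Credit: income exceeds €183,700 by €48,600, which is 20 full-or-partial €2,500 increments; reduction = 20 × €225 = €4,500, leaving €12,207.
Energy Efficiency Rebate: €232,300 meets or exceeds the €220,300 cutoff, so the credit is €0.
Total: €2,310 + €12,207 + €0 = €14,517.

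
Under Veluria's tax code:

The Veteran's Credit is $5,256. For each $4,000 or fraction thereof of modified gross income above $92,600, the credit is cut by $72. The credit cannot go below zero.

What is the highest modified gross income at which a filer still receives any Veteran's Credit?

$380,600

After 72 increments the reduction is 72 × $72 = $5,184, leaving $72; one more increment wipes it out. Increment 72 ends at excess 72 × $4,000 = $288,000, so the highest qualifying income is $92,600 + $288,000 = $380,600.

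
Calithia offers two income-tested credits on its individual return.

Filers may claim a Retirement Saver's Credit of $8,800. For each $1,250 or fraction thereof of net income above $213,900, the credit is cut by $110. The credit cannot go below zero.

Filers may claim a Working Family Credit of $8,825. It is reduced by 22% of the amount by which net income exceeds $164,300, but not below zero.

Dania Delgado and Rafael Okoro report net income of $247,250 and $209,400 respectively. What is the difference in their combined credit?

$2,970

Dania ($247,250): Retirement Saver's Credit: income exceeds $213,900 by $33,350, which is 27 full-or-partial $1,250 increments; reduction = 27 × $110 = $2,970, leaving $5,830. Working Family Credit: 22% of the $82,950 excess over $164,300 is $18,249 ≥ base, so the credit is $0. total $5,830 + $0 = $5,830
Rafael ($209,400): Retirement Saver's Credit: $209,400 is at or below the $213,900 threshold, so the full $8,800 applies. Working Family Credit: 22% of the $45,100 excess over $164,300 is $9,922 ≥ base, so the credit is $0. total $8,800 + $0 = $8,800
Difference: |$5,830 − $8,800| = $2,970.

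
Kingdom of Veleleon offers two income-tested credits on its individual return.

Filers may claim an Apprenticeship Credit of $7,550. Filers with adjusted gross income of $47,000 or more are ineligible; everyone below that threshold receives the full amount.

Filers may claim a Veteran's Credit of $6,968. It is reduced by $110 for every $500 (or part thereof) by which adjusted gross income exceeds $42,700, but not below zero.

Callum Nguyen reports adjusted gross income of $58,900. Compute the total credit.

$3,338

Apprenticeship Credit: $58,900 meets or exceeds the $47,000 cutoff, so the credit is $0.
Veteran's Credit: income exceeds $42,700 by $16,200, which is 33 full-or-partial $500 increments; reduction = 33 × $110 = $3,630, leaving $3,338.
Total: $0 + $3,338 = $3,338.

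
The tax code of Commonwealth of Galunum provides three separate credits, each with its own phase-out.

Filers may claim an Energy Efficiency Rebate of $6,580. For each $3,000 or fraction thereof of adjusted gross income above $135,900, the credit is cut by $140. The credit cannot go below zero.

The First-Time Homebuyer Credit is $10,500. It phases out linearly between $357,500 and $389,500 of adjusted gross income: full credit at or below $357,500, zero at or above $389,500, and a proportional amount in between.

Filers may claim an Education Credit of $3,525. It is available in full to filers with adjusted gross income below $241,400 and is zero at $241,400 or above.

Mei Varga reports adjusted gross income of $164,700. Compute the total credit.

Energy Efficiency Rebate: income exceeds $135,900 by $28,800, which is 10 full-or-partial $3,000 increments; reduction = 10 × $140 = $1,400, leaving $5,180.
First-Time Homebuyer Credit: $164,700 is at or below the $357,500 threshold, so the full $10,500 applies.
Education Credit: $164,700 is below the $241,400 cutoff, so the full $3,525 applies.
Total: $5,180 + $10,500 + $3,525 = $19,205.

$19,205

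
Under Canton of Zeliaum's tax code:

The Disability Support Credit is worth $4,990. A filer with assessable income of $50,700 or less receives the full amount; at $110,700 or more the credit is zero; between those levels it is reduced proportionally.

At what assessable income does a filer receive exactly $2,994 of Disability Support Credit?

$2,994 is 2,994/4,990 of the full $4,990, so 1,996/4,990 of the $60,000 range has been used: income = $50,700 + $60,000 × 1,996/4,990 = $74,700.

$74,700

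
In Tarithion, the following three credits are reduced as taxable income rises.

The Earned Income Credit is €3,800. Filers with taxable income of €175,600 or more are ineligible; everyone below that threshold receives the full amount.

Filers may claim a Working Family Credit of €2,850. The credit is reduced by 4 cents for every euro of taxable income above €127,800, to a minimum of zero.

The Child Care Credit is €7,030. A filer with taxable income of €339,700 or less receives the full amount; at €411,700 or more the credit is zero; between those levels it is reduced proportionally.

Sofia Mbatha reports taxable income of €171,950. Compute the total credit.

€11,914

Earned Income Credit: €171,950 is below the €175,600 cutoff, so the full €3,800 applies.
Working Family Credit: 4% of the €44,150 excess over €127,800 is €1,766; credit = €2,850 − €1,766 = €1,084.
Child Care Credit: €171,950 is at or below the €339,700 threshold, so the full €7,030 applies.
Total: €3,800 + €1,084 + €7,030 = €11,914.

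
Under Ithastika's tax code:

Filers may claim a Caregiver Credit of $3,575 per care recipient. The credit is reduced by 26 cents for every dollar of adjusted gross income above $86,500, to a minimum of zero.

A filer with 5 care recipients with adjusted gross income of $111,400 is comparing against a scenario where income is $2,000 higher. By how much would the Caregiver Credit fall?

At $111,400 — base = 5 × $3,575 = $17,875. 26% of the $24,900 excess over $86,500 is $6,474; credit = $17,875 − $6,474 = $11,401.
At $113,400 — base = 5 × $3,575 = $17,875. 26% of the $26,900 excess over $86,500 is $6,994; credit = $17,875 − $6,994 = $10,881.
Lost: $11,401 − $10,881 = $520.

$520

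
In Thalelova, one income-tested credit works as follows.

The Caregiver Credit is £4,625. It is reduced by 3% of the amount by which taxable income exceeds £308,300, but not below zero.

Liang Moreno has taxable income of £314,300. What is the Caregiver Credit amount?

£4,445

Caregiver Credit: 3% of the £6,000 excess over £308,300 is £180; credit = £4,625 − £180 = £4,445.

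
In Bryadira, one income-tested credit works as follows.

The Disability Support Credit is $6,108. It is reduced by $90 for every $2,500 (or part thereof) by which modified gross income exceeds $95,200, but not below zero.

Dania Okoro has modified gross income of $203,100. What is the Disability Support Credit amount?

Disability Support Credit: income exceeds $95,200 by $107,900, which is 44 full-or-partial $2,500 increments; reduction = 44 × $90 = $3,960, leaving $2,148.

$2,148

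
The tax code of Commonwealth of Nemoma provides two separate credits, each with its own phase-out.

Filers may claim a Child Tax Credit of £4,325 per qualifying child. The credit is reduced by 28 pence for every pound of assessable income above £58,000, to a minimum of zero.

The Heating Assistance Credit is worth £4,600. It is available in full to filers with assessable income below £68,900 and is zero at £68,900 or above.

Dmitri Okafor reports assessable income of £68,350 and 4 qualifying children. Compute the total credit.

£19,002

Child Tax Credit: base = 4 × £4,325 = £17,300. 28% of the £10,350 excess over £58,000 is £2,898; credit = £17,300 − £2,898 = £14,402.
Heating Assistance Credit: £68,350 is below the £68,900 cutoff, so the full £4,600 applies.
Total: £14,402 + £4,600 = £19,002.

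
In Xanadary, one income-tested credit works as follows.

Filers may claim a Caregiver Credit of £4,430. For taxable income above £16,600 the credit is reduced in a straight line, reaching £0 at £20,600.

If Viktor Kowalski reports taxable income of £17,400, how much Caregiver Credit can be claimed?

£3,544

Caregiver Credit: £17,400 is £800 into a £4,000 phase-out range, leaving 3,200/4,000 of the credit: £4,430 × 3,200/4,000 = £3,544.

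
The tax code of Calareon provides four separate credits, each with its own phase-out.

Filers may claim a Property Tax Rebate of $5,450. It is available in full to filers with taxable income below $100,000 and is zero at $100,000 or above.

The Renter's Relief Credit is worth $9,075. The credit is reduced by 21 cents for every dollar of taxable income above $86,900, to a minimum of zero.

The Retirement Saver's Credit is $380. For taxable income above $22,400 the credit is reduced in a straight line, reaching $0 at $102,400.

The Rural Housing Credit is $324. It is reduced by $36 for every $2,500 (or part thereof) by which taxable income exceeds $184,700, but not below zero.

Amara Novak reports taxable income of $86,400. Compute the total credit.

$14,925

Property Tax Rebate: $86,400 is below the $100,000 cutoff, so the full $5,450 applies.
Renter's Relief Credit: $86,400 is at or below the $86,900 threshold, so the full $9,075 applies.
Retirement Saver's Credit: $86,400 is $64,000 into a $80,000 phase-out range, leaving 16,000/80,000 of the credit: $380 × 16,000/80,000 = $76.
Rural Housing Credit: $86,400 is at or below the $184,700 threshold, so the full $324 applies.
Total: $5,450 + $9,075 + $76 + $324 = $14,925.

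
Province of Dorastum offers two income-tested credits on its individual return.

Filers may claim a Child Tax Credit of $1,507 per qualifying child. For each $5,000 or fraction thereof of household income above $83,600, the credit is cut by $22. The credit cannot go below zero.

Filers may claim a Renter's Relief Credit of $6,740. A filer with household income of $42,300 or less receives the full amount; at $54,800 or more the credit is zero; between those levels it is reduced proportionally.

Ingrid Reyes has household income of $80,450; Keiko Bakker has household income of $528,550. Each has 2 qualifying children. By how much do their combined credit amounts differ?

$1,958

Ingrid ($80,450): Child Tax Credit: base = 2 × $1,507 = $3,014. $80,450 is at or below the $83,600 threshold, so the full $3,014 applies. Renter's Relief Credit: $80,450 is at or above $54,800, so the credit is $0. total $3,014 + $0 = $3,014
Keiko ($528,550): Child Tax Credit: base = 2 × $1,507 = $3,014. income exceeds $83,600 by $444,950, which is 89 full-or-partial $5,000 increments; reduction = 89 × $22 = $1,958, leaving $1,056. Renter's Relief Credit: $528,550 is at or above $54,800, so the credit is $0. total $1,056 + $0 = $1,056
Difference: |$3,014 − $1,056| = $1,958.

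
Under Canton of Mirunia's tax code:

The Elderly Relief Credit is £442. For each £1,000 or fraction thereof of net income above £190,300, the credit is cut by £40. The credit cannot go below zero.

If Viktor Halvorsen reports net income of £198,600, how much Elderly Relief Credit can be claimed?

£82

Elderly Relief Credit: income exceeds £190,300 by £8,300, which is 9 full-or-partial £1,000 increments; reduction = 9 × £40 = £360, leaving £82.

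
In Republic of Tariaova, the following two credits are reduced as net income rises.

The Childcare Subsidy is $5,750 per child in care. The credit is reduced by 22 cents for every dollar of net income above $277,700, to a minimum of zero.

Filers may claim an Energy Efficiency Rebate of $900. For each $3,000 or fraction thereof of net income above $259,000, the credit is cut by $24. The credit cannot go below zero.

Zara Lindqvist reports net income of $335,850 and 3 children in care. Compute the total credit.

$4,733

Childcare Subsidy: base = 3 × $5,750 = $17,250. 22% of the $58,150 excess over $277,700 is $12,793; credit = $17,250 − $12,793 = $4,457.
Energy Efficiency Rebate: income exceeds $259,000 by $76,850, which is 26 full-or-partial $3,000 increments; reduction = 26 × $24 = $624, leaving $276.
Total: $4,457 + $276 = $4,733.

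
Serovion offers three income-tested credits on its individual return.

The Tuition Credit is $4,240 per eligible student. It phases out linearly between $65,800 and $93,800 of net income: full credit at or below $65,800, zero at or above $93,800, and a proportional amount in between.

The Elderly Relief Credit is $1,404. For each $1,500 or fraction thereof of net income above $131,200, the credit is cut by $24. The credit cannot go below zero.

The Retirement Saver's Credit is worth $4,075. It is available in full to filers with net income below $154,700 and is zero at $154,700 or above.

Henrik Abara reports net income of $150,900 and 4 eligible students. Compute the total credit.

$5,143

Tuition Credit: base = 4 × $4,240 = $16,960. $150,900 is at or above $93,800, so the credit is $0.
Elderly Relief Credit: income exceeds $131,200 by $19,700, which is 14 full-or-partial $1,500 increments; reduction = 14 × $24 = $336, leaving $1,068.
Retirement Saver's Credit: $150,900 is below the $154,700 cutoff, so the full $4,075 applies.
Total: $0 + $1,068 + $4,075 = $5,143.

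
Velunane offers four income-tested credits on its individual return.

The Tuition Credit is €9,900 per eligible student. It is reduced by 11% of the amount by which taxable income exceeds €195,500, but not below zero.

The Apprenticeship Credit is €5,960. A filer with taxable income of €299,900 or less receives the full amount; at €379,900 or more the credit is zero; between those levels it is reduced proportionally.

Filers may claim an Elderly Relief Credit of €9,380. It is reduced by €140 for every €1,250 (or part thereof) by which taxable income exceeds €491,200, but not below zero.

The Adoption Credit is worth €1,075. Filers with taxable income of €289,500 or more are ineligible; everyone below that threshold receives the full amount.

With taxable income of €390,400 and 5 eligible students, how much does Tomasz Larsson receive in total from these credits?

Tuition Credit: base = 5 × €9,900 = €49,500. 11% of the €194,900 excess over €195,500 is €21,439; credit = €49,500 − €21,439 = €28,061.
Apprenticeship Credit: €390,400 is at or above €379,900, so the credit is €0.
Elderly Relief Credit: €390,400 is at or below the €491,200 threshold, so the full €9,380 applies.
Adoption Credit: €390,400 meets or exceeds the €289,500 cutoff, so the credit is €0.
Total: €28,061 + €0 + €9,380 + €0 = €37,441.

€37,441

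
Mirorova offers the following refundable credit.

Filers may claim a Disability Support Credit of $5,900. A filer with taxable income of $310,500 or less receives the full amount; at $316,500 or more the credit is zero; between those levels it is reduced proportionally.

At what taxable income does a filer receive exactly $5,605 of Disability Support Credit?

$310,800

$5,605 is 5,605/5,900 of the full $5,900, so 295/5,900 of the $6,000 range has been used: income = $310,500 + $6,000 × 295/5,900 = $310,800.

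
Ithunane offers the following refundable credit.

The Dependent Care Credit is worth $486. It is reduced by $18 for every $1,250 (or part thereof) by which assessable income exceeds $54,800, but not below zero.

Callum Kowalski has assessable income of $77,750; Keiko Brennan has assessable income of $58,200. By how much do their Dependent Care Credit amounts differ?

Callum ($77,750): Dependent Care Credit: income exceeds $54,800 by $22,950, which is 19 full-or-partial $1,250 increments; reduction = 19 × $18 = $342, leaving $144.
Keiko ($58,200): Dependent Care Credit: income exceeds $54,800 by $3,400, which is 3 full-or-partial $1,250 increments; reduction = 3 × $18 = $54, leaving $432.
Difference: |$144 − $432| = $288.

$288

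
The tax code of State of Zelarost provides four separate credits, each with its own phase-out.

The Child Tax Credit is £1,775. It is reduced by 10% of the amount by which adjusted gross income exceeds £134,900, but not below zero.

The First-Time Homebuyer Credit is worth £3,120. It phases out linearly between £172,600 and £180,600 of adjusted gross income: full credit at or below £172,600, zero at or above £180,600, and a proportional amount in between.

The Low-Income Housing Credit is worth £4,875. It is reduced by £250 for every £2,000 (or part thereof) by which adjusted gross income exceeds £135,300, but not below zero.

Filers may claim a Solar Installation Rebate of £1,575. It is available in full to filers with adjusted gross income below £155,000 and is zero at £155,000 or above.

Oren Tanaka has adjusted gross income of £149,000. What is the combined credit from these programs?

Child Tax Credit: 10% of the £14,100 excess over £134,900 is £1,410; credit = £1,775 − £1,410 = £365.
First-Time Homebuyer Credit: £149,000 is at or below the £172,600 threshold, so the full £3,120 applies.
Low-Income Housing Credit: income exceeds £135,300 by £13,700, which is 7 full-or-partial £2,000 increments; reduction = 7 × £250 = £1,750, leaving £3,125.
Solar Installation Rebate: £149,000 is below the £155,000 cutoff, so the full £1,575 applies.
Total: £365 + £3,120 + £3,125 + £1,575 = £8,185.

£8,185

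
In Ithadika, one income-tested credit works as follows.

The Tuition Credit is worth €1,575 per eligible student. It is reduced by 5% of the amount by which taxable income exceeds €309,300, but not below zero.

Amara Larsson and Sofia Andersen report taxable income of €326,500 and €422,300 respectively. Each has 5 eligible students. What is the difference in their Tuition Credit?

Amara (€326,500): Tuition Credit: base = 5 × €1,575 = €7,875. 5% of the €17,200 excess over €309,300 is €860; credit = €7,875 − €860 = €7,015.
Sofia (€422,300): Tuition Credit: base = 5 × €1,575 = €7,875. 5% of the €113,000 excess over €309,300 is €5,650; credit = €7,875 − €5,650 = €2,225.
Difference: |€7,015 − €2,225| = €4,790.

€4,790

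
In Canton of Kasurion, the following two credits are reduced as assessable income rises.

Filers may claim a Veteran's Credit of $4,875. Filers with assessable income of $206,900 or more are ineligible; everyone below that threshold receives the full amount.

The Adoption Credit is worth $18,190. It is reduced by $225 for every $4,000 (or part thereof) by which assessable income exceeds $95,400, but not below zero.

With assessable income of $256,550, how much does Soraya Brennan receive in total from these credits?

$8,965

Veteran's Credit: $256,550 meets or exceeds the $206,900 cutoff, so the credit is $0.
Adoption Credit: income exceeds $95,400 by $161,150, which is 41 full-or-partial $4,000 increments; reduction = 41 × $225 = $9,225, leaving $8,965.
Total: $0 + $8,965 = $8,965.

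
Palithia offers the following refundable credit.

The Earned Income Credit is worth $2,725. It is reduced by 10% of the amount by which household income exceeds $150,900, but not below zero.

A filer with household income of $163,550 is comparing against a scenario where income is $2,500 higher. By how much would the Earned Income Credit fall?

At $163,550 — 10% of the $12,650 excess over $150,900 is $1,265; credit = $2,725 − $1,265 = $1,460.
At $166,050 — 10% of the $15,150 excess over $150,900 is $1,515; credit = $2,725 − $1,515 = $1,210.
Lost: $1,460 − $1,210 = $250.

$250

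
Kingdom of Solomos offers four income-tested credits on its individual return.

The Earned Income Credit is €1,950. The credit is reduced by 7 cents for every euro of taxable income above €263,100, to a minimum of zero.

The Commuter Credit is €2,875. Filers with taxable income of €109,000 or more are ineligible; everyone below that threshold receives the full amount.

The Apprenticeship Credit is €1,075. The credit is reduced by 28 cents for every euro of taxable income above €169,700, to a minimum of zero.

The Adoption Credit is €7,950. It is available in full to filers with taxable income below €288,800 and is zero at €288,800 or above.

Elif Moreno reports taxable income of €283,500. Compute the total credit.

€8,472

Earned Income Credit: 7% of the €20,400 excess over €263,100 is €1,428; credit = €1,950 − €1,428 = €522.
Commuter Credit: €283,500 meets or exceeds the €109,000 cutoff, so the credit is €0.
Apprenticeship Credit: 28% of the €113,800 excess over €169,700 is €31,864 ≥ base, so the credit is €0.
Adoption Credit: €283,500 is below the €288,800 cutoff, so the full €7,950 applies.
Total: €522 + €0 + €0 + €7,950 = €8,472.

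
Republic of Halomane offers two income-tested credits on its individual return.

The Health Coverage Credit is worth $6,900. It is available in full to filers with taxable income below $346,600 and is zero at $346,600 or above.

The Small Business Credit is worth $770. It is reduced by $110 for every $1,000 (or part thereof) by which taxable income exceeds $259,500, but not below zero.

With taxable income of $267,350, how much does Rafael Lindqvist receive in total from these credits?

Health Coverage Credit: $267,350 is below the $346,600 cutoff, so the full $6,900 applies.
Small Business Credit: income exceeds $259,500 by $7,850 → 8 increments × $110 = $880 ≥ base, so the credit is $0.
Total: $6,900 + $0 = $6,900.

$6,900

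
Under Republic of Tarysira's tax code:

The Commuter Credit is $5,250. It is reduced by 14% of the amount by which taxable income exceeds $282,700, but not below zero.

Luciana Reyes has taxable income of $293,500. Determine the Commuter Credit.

Commuter Credit: 14% of the $10,800 excess over $282,700 is $1,512; credit = $5,250 − $1,512 = $3,738.

$3,738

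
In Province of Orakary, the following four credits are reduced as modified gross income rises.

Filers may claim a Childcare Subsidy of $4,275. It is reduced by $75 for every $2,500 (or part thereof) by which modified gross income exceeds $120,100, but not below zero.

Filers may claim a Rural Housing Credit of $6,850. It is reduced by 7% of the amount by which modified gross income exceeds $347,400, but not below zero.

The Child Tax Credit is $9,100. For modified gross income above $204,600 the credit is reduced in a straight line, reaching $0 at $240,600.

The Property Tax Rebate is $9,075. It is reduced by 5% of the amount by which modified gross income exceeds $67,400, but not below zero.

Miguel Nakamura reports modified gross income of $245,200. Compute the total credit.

$7,485

Childcare Subsidy: income exceeds $120,100 by $125,100, which is 51 full-or-partial $2,500 increments; reduction = 51 × $75 = $3,825, leaving $450.
Rural Housing Credit: $245,200 is at or below the $347,400 threshold, so the full $6,850 applies.
Child Tax Credit: $245,200 is at or above $240,600, so the credit is $0.
Property Tax Rebate: 5% of the $177,800 excess over $67,400 is $8,890; credit = $9,075 − $8,890 = $185.
Total: $450 + $6,850 + $0 + $185 = $7,485.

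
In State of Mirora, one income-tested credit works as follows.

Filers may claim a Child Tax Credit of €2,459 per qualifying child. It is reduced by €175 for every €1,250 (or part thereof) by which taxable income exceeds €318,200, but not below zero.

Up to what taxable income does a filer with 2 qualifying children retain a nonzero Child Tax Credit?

Full credit = 2 × €2,459 = €4,918.
After 28 increments the reduction is 28 × €175 = €4,900, leaving €18; one more increment wipes it out. Increment 28 ends at excess 28 × €1,250 = €35,000, so the highest qualifying income is €318,200 + €35,000 = €353,200.

€353,200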